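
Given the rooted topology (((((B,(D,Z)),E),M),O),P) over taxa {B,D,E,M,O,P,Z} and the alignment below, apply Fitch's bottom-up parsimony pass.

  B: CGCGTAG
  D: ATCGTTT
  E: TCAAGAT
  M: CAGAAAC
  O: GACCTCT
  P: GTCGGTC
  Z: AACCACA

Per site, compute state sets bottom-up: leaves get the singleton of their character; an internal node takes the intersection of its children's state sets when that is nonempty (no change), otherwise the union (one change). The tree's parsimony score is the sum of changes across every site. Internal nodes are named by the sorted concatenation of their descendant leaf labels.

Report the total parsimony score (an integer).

25

site 0, node DZ: D={A} ∩ Z={A} → {A} (+0)
site 0, node BDZ: B={C} ∪ DZ={A} → {A,C} (+1)
site 0, node BDEZ: BDZ={A,C} ∪ E={T} → {A,C,T} (+1)
site 0, node BDEMZ: BDEZ={A,C,T} ∩ M={C} → {C} (+0)
site 0, node BDEMOZ: BDEMZ={C} ∪ O={G} → {C,G} (+1)
site 0, node BDEMOPZ: BDEMOZ={C,G} ∩ P={G} → {G} (+0)
site 1, node DZ: D={T} ∪ Z={A} → {A,T} (+1)
site 1, node BDZ: B={G} ∪ DZ={A,T} → {A,G,T} (+1)
site 1, node BDEZ: BDZ={A,G,T} ∪ E={C} → {A,C,G,T} (+1)
site 1, node BDEMZ: BDEZ={A,C,G,T} ∩ M={A} → {A} (+0)
site 1, node BDEMOZ: BDEMZ={A} ∩ O={A} → {A} (+0)
site 1, node BDEMOPZ: BDEMOZ={A} ∪ P={T} → {A,T} (+1)
site 2, node DZ: D={C} ∩ Z={C} → {C} (+0)
site 2, node BDZ: B={C} ∩ DZ={C} → {C} (+0)
site 2, node BDEZ: BDZ={C} ∪ E={A} → {A,C} (+1)
site 2, node BDEMZ: BDEZ={A,C} ∪ M={G} → {A,C,G} (+1)
site 2, node BDEMOZ: BDEMZ={A,C,G} ∩ O={C} → {C} (+0)
site 2, node BDEMOPZ: BDEMOZ={C} ∩ P={C} → {C} (+0)
site 3, node DZ: D={G} ∪ Z={C} → {C,G} (+1)
site 3, node BDZ: B={G} ∩ DZ={C,G} → {G} (+0)
site 3, node BDEZ: BDZ={G} ∪ E={A} → {A,G} (+1)
site 3, node BDEMZ: BDEZ={A,G} ∩ M={A} → {A} (+0)
site 3, node BDEMOZ: BDEMZ={A} ∪ O={C} → {A,C} (+1)
site 3, node BDEMOPZ: BDEMOZ={A,C} ∪ P={G} → {A,C,G} (+1)
site 4, node DZ: D={T} ∪ Z={A} → {A,T} (+1)
site 4, node BDZ: B={T} ∩ DZ={A,T} → {T} (+0)
site 4, node BDEZ: BDZ={T} ∪ E={G} → {G,T} (+1)
site 4, node BDEMZ: BDEZ={G,T} ∪ M={A} → {A,G,T} (+1)
site 4, node BDEMOZ: BDEMZ={A,G,T} ∩ O={T} → {T} (+0)
site 4, node BDEMOPZ: BDEMOZ={T} ∪ P={G} → {G,T} (+1)
site 5, node DZ: D={T} ∪ Z={C} → {C,T} (+1)
site 5, node BDZ: B={A} ∪ DZ={C,T} → {A,C,T} (+1)
site 5, node BDEZ: BDZ={A,C,T} ∩ E={A} → {A} (+0)
site 5, node BDEMZ: BDEZ={A} ∩ M={A} → {A} (+0)
site 5, node BDEMOZ: BDEMZ={A} ∪ O={C} → {A,C} (+1)
site 5, node BDEMOPZ: BDEMOZ={A,C} ∪ P={T} → {A,C,T} (+1)
site 6, node DZ: D={T} ∪ Z={A} → {A,T} (+1)
site 6, node BDZ: B={G} ∪ DZ={A,T} → {A,G,T} (+1)
site 6, node BDEZ: BDZ={A,G,T} ∩ E={T} → {T} (+0)
site 6, node BDEMZ: BDEZ={T} ∪ M={C} → {C,T} (+1)
site 6, node BDEMOZ: BDEMZ={C,T} ∩ O={T} → {T} (+0)
site 6, node BDEMOPZ: BDEMOZ={T} ∪ P={C} → {C,T} (+1)
per-site changes: [3, 4, 2, 4, 4, 4, 4]; total = 25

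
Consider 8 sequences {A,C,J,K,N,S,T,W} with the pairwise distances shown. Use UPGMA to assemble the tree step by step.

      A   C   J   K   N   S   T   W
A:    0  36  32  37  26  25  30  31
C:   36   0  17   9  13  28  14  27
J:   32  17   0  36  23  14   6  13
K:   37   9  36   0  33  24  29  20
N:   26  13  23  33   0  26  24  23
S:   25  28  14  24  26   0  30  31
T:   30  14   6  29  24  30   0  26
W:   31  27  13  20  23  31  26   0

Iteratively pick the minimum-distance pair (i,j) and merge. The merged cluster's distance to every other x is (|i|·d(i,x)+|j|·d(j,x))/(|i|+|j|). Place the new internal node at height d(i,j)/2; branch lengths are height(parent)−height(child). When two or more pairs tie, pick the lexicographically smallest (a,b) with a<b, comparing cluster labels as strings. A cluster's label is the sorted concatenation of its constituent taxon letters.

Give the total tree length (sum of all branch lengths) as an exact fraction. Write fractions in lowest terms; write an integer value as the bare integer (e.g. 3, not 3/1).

491/6

1. join J+T (d=6) ⇒ JT; edges |J|=3, |T|=3
  updated: d(A,JT)=31, d(C,JT)=31/2, d(JT,K)=65/2, d(JT,N)=47/2, d(JT,S)=22, d(JT,W)=39/2
2. join C+K (d=9) ⇒ CK; edges |C|=9/2, |K|=9/2
  updated: d(A,CK)=73/2, d(CK,JT)=24, d(CK,N)=23, d(CK,S)=26, d(CK,W)=47/2
3. join JT+W (d=39/2) ⇒ JTW; edges |JT|=27/4, |W|=39/4
  updated: d(A,JTW)=31, d(CK,JTW)=143/6, d(JTW,N)=70/3, d(JTW,S)=25
4. join CK+N (d=23) ⇒ CKN; edges |CK|=7, |N|=23/2
  updated: d(A,CKN)=33, d(CKN,JTW)=71/3, d(CKN,S)=26
5. join CKN+JTW (d=71/3) ⇒ CJKNTW; edges |CKN|=1/3, |JTW|=25/12
  updated: d(A,CJKNTW)=32, d(CJKNTW,S)=51/2
6. join A+S (d=25) ⇒ AS; edges |A|=25/2, |S|=25/2
  updated: d(AS,CJKNTW)=115/4
7. join AS+CJKNTW (d=115/4) ⇒ ACJKNSTW; edges |AS|=15/8, |CJKNTW|=61/24
final tree: ((A:25/2,S:25/2):15/8,(((C:9/2,K:9/2):7,N:23/2):1/3,((J:3,T:3):27/4,W:39/4):25/12):61/24)
total length: 491/6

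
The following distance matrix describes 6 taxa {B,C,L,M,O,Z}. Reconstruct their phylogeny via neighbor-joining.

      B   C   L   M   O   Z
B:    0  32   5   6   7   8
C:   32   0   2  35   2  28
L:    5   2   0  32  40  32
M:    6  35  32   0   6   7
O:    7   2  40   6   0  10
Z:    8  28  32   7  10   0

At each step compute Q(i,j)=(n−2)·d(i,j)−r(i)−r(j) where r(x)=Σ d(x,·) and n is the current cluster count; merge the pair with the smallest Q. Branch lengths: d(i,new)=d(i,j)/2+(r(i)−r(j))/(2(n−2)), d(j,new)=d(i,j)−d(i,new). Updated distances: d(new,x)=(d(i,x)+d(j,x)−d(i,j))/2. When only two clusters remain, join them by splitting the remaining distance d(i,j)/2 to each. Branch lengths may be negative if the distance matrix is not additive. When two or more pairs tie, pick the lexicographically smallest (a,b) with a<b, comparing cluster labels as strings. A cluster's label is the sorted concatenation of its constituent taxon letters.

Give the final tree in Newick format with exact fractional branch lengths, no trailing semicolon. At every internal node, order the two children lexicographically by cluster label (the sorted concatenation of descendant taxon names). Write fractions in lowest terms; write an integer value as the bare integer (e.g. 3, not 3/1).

((((B:-4/3,(C:-1/2,L:5/2):113/6):55/16,O:21/16):51/16,M:43/16):69/32,Z:69/32)

1. join C+L (d=2, Q=-202) ⇒ CL; edges |C|=-1/2, |L|=5/2
  updated: d(B,CL)=35/2, d(CL,M)=65/2, d(CL,O)=20, d(CL,Z)=29
2. join B+CL (d=35/2, Q=-85) ⇒ BCL; edges |B|=-4/3, |CL|=113/6
  updated: d(BCL,M)=21/2, d(BCL,O)=19/4, d(BCL,Z)=39/4
3. join BCL+O (d=19/4, Q=-145/4) ⇒ BCLO; edges |BCL|=55/16, |O|=21/16
  updated: d(BCLO,M)=47/8, d(BCLO,Z)=15/2
4. join BCLO+M (d=47/8, Q=-163/8) ⇒ BCLMO; edges |BCLO|=51/16, |M|=43/16
  updated: d(BCLMO,Z)=69/16
5. join BCLMO+Z (d=69/16) ⇒ BCLMOZ; edges |BCLMO|=69/32, |Z|=69/32
final tree: ((((B:-4/3,(C:-1/2,L:5/2):113/6):55/16,O:21/16):51/16,M:43/16):69/32,Z:69/32)
total length: 551/16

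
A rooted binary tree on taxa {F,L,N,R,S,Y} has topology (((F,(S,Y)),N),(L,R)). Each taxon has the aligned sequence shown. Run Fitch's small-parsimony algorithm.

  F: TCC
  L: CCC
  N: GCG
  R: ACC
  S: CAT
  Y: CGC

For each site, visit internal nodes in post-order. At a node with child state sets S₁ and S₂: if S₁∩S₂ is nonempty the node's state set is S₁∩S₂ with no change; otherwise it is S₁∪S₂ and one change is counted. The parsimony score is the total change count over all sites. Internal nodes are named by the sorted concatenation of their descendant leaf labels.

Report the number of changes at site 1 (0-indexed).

2

site 0, node SY: S={C} ∩ Y={C} → {C} (+0)
site 0, node FSY: F={T} ∪ SY={C} → {C,T} (+1)
site 0, node FNSY: FSY={C,T} ∪ N={G} → {C,G,T} (+1)
site 0, node LR: L={C} ∪ R={A} → {A,C} (+1)
site 0, node FLNRSY: FNSY={C,G,T} ∩ LR={A,C} → {C} (+0)
site 1, node SY: S={A} ∪ Y={G} → {A,G} (+1)
site 1, node FSY: F={C} ∪ SY={A,G} → {A,C,G} (+1)
site 1, node FNSY: FSY={A,C,G} ∩ N={C} → {C} (+0)
site 1, node LR: L={C} ∩ R={C} → {C} (+0)
site 1, node FLNRSY: FNSY={C} ∩ LR={C} → {C} (+0)
site 2, node SY: S={T} ∪ Y={C} → {C,T} (+1)
site 2, node FSY: F={C} ∩ SY={C,T} → {C} (+0)
site 2, node FNSY: FSY={C} ∪ N={G} → {C,G} (+1)
site 2, node LR: L={C} ∩ R={C} → {C} (+0)
site 2, node FLNRSY: FNSY={C,G} ∩ LR={C} → {C} (+0)
per-site changes: [3, 2, 2]; total = 7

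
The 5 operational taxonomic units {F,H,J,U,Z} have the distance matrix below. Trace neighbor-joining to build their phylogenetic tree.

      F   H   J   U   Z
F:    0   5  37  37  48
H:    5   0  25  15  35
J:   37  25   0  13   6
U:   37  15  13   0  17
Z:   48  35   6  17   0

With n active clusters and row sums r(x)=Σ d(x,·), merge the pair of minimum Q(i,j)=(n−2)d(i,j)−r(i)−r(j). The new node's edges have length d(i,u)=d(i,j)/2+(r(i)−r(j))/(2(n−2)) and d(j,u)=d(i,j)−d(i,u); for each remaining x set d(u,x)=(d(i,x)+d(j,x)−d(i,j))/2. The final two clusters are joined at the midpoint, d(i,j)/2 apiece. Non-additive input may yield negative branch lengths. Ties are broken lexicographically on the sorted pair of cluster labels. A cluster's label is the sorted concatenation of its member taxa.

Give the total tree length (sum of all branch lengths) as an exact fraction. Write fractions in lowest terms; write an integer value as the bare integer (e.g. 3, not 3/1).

1. join F+H (d=5, Q=-192) ⇒ FH; edges |F|=31/3, |H|=-16/3
  updated: d(FH,J)=57/2, d(FH,U)=47/2, d(FH,Z)=39
2. join FH+U (d=47/2, Q=-195/2) ⇒ FHU; edges |FH|=169/8, |U|=19/8
  updated: d(FHU,J)=9, d(FHU,Z)=65/4
3. join FHU+J (d=9, Q=-125/4) ⇒ FHJU; edges |FHU|=77/8, |J|=-5/8
  updated: d(FHJU,Z)=53/8
4. join FHJU+Z (d=53/8) ⇒ FHJUZ; edges |FHJU|=53/16, |Z|=53/16
final tree: ((((F:31/3,H:-16/3):169/8,U:19/8):77/8,J:-5/8):53/16,Z:53/16)
total length: 353/8

353/8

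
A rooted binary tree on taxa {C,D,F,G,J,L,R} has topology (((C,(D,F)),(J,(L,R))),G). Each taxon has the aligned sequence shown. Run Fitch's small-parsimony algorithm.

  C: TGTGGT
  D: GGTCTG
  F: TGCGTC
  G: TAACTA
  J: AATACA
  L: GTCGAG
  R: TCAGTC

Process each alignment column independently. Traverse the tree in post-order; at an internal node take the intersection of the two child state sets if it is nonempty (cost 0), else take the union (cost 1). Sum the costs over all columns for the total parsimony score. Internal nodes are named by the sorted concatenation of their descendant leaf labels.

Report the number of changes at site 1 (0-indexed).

3

DF@0: {G} ∪ {T} = {G,T} (union, +1)
CDF@0: {T} ∩ {G,T} = {T} (intersection, +0)
LR@0: {G} ∪ {T} = {G,T} (union, +1)
JLR@0: {A} ∪ {G,T} = {A,G,T} (union, +1)
CDFJLR@0: {T} ∩ {A,G,T} = {T} (intersection, +0)
CDFGJLR@0: {T} ∩ {T} = {T} (intersection, +0)
DF@1: {G} ∩ {G} = {G} (intersection, +0)
CDF@1: {G} ∩ {G} = {G} (intersection, +0)
LR@1: {T} ∪ {C} = {C,T} (union, +1)
JLR@1: {A} ∪ {C,T} = {A,C,T} (union, +1)
CDFJLR@1: {G} ∪ {A,C,T} = {A,C,G,T} (union, +1)
CDFGJLR@1: {A,C,G,T} ∩ {A} = {A} (intersection, +0)
DF@2: {T} ∪ {C} = {C,T} (union, +1)
CDF@2: {T} ∩ {C,T} = {T} (intersection, +0)
LR@2: {C} ∪ {A} = {A,C} (union, +1)
JLR@2: {T} ∪ {A,C} = {A,C,T} (union, +1)
CDFJLR@2: {T} ∩ {A,C,T} = {T} (intersection, +0)
CDFGJLR@2: {T} ∪ {A} = {A,T} (union, +1)
DF@3: {C} ∪ {G} = {C,G} (union, +1)
CDF@3: {G} ∩ {C,G} = {G} (intersection, +0)
LR@3: {G} ∩ {G} = {G} (intersection, +0)
JLR@3: {A} ∪ {G} = {A,G} (union, +1)
CDFJLR@3: {G} ∩ {A,G} = {G} (intersection, +0)
CDFGJLR@3: {G} ∪ {C} = {C,G} (union, +1)
DF@4: {T} ∩ {T} = {T} (intersection, +0)
CDF@4: {G} ∪ {T} = {G,T} (union, +1)
LR@4: {A} ∪ {T} = {A,T} (union, +1)
JLR@4: {C} ∪ {A,T} = {A,C,T} (union, +1)
CDFJLR@4: {G,T} ∩ {A,C,T} = {T} (intersection, +0)
CDFGJLR@4: {T} ∩ {T} = {T} (intersection, +0)
DF@5: {G} ∪ {C} = {C,G} (union, +1)
CDF@5: {T} ∪ {C,G} = {C,G,T} (union, +1)
LR@5: {G} ∪ {C} = {C,G} (union, +1)
JLR@5: {A} ∪ {C,G} = {A,C,G} (union, +1)
CDFJLR@5: {C,G,T} ∩ {A,C,G} = {C,G} (intersection, +0)
CDFGJLR@5: {C,G} ∪ {A} = {A,C,G} (union, +1)
per-site changes: [3, 3, 4, 3, 3, 5]; total = 21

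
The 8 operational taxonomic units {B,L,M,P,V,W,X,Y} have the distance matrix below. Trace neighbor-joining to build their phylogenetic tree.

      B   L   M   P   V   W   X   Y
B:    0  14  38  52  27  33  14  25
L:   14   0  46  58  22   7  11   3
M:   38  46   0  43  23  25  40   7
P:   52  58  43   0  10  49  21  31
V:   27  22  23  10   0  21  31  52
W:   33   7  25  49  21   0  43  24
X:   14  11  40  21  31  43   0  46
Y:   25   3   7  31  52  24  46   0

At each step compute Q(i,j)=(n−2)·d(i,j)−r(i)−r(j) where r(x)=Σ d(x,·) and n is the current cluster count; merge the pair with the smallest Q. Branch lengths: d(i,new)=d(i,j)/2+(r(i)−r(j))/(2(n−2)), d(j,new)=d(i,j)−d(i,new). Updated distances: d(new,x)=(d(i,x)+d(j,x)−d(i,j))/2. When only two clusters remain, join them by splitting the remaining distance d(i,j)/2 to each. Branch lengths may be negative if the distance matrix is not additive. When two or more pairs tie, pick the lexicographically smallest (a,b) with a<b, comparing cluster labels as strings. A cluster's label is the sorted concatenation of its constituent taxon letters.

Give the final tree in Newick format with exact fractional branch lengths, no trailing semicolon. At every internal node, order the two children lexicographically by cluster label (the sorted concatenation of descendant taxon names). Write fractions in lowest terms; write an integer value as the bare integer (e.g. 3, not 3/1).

((((B:51/8,X:61/8):101/16,(P:23/2,V:-3/2):231/16):91/16,(L:1/12,W:83/12):93/16):187/32,(M:31/4,Y:-3/4):187/32)

iteration 1: select P,V (d=10, Q=-390); attach at lengths (23/2, -3/2); label the merged cluster PV
  updated: d(B,PV)=69/2, d(L,PV)=35, d(M,PV)=28, d(PV,W)=30, d(PV,X)=21, d(PV,Y)=73/2
iteration 2: select M,Y (d=7, Q=-581/2); attach at lengths (31/4, -3/4); label the merged cluster MY
  updated: d(B,MY)=28, d(L,MY)=21, d(MY,PV)=115/4, d(MY,W)=21, d(MY,X)=79/2
iteration 3: select B,X (d=14, Q=-196); attach at lengths (51/8, 61/8); label the merged cluster BX
  updated: d(BX,L)=11/2, d(BX,MY)=107/4, d(BX,PV)=83/4, d(BX,W)=31
iteration 4: select L,W (d=7, Q=-273/2); attach at lengths (1/12, 83/12); label the merged cluster LW
  updated: d(BX,LW)=59/4, d(LW,MY)=35/2, d(LW,PV)=29
iteration 5: select BX,PV (d=83/4, Q=-397/4); attach at lengths (101/16, 231/16); label the merged cluster BPVX
  updated: d(BPVX,LW)=23/2, d(BPVX,MY)=139/8
iteration 6: select BPVX,LW (d=23/2, Q=-371/8); attach at lengths (91/16, 93/16); label the merged cluster BLPVWX
  updated: d(BLPVWX,MY)=187/16
iteration 7: select BLPVWX,MY (d=187/16); attach at lengths (187/32, 187/32); label the merged cluster BLMPVWXY
final tree: ((((B:51/8,X:61/8):101/16,(P:23/2,V:-3/2):231/16):91/16,(L:1/12,W:83/12):93/16):187/32,(M:31/4,Y:-3/4):187/32)
total length: 1311/16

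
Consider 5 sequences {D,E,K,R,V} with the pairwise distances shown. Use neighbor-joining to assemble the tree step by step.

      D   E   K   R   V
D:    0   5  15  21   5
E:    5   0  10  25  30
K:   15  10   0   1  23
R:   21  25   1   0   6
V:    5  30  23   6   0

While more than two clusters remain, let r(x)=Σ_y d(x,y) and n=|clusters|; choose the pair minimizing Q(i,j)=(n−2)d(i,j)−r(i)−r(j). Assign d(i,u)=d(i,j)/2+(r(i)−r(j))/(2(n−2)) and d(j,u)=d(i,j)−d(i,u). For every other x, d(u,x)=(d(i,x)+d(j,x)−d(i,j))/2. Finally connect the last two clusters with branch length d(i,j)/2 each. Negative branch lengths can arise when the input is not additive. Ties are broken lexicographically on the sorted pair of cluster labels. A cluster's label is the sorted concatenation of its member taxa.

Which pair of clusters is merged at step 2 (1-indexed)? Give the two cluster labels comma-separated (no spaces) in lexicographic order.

step 1: merge (D,E) at d=5, Q=-101; branch lengths D→-3/2, E→13/2; new cluster DE
  updated: d(DE,K)=10, d(DE,R)=41/2, d(DE,V)=15
step 2: merge (DE,K) at d=10, Q=-119/2; branch lengths DE→63/8, K→17/8; new cluster DEK
  updated: d(DEK,R)=23/4, d(DEK,V)=14
step 3: merge (DEK,R) at d=23/4, Q=-103/4; branch lengths DEK→55/8, R→-9/8; new cluster DEKR
  updated: d(DEKR,V)=57/8
step 4: merge (DEKR,V) at d=57/8; branch lengths DEKR→57/16, V→57/16; new cluster DEKRV
final tree: ((((D:-3/2,E:13/2):63/8,K:17/8):55/8,R:-9/8):57/16,V:57/16)
total length: 223/8

DE,K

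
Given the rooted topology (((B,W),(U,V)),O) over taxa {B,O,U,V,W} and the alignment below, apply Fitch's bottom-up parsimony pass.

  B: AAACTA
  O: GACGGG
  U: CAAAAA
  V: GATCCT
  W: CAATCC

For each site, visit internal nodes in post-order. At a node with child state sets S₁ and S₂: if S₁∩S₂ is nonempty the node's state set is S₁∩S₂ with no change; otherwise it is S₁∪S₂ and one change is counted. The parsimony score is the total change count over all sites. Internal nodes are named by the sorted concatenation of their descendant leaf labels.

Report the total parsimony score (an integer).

14

BW@0: {A} ∪ {C} = {A,C} (union, +1)
UV@0: {C} ∪ {G} = {C,G} (union, +1)
BUVW@0: {A,C} ∩ {C,G} = {C} (intersection, +0)
BOUVW@0: {C} ∪ {G} = {C,G} (union, +1)
BW@1: {A} ∩ {A} = {A} (intersection, +0)
UV@1: {A} ∩ {A} = {A} (intersection, +0)
BUVW@1: {A} ∩ {A} = {A} (intersection, +0)
BOUVW@1: {A} ∩ {A} = {A} (intersection, +0)
BW@2: {A} ∩ {A} = {A} (intersection, +0)
UV@2: {A} ∪ {T} = {A,T} (union, +1)
BUVW@2: {A} ∩ {A,T} = {A} (intersection, +0)
BOUVW@2: {A} ∪ {C} = {A,C} (union, +1)
BW@3: {C} ∪ {T} = {C,T} (union, +1)
UV@3: {A} ∪ {C} = {A,C} (union, +1)
BUVW@3: {C,T} ∩ {A,C} = {C} (intersection, +0)
BOUVW@3: {C} ∪ {G} = {C,G} (union, +1)
BW@4: {T} ∪ {C} = {C,T} (union, +1)
UV@4: {A} ∪ {C} = {A,C} (union, +1)
BUVW@4: {C,T} ∩ {A,C} = {C} (intersection, +0)
BOUVW@4: {C} ∪ {G} = {C,G} (union, +1)
BW@5: {A} ∪ {C} = {A,C} (union, +1)
UV@5: {A} ∪ {T} = {A,T} (union, +1)
BUVW@5: {A,C} ∩ {A,T} = {A} (intersection, +0)
BOUVW@5: {A} ∪ {G} = {A,G} (union, +1)
per-site changes: [3, 0, 2, 3, 3, 3]; total = 14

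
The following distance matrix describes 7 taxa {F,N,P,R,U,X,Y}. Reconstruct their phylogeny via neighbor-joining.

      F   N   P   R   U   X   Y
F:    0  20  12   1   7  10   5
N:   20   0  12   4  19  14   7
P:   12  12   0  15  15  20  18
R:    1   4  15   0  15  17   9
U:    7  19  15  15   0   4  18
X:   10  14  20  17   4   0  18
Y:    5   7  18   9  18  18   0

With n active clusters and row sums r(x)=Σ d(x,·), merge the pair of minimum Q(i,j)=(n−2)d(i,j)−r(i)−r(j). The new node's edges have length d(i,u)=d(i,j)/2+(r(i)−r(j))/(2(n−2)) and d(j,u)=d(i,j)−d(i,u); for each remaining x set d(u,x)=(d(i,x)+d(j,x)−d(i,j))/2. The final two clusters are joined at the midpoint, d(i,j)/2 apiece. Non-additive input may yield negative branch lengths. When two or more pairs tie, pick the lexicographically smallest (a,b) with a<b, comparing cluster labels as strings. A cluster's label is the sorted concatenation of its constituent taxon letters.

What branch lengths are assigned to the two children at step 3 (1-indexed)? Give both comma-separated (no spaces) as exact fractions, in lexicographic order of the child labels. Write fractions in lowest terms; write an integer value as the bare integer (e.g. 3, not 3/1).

2,17/2

iteration 1: select U,X (d=4, Q=-141); attach at lengths (3/2, 5/2); label the merged cluster UX
  updated: d(F,UX)=13/2, d(N,UX)=29/2, d(P,UX)=31/2, d(R,UX)=14, d(UX,Y)=16
iteration 2: select F,UX (d=13/2, Q=-85); attach at lengths (1/2, 6); label the merged cluster FUX
  updated: d(FUX,N)=14, d(FUX,P)=21/2, d(FUX,R)=17/4, d(FUX,Y)=29/4
iteration 3: select FUX,P (d=21/2, Q=-60); attach at lengths (2, 17/2); label the merged cluster FPUX
  updated: d(FPUX,N)=31/4, d(FPUX,R)=35/8, d(FPUX,Y)=59/8
iteration 4: select FPUX,R (d=35/8, Q=-225/8); attach at lengths (87/32, 53/32); label the merged cluster FPRUX
  updated: d(FPRUX,N)=59/16, d(FPRUX,Y)=6
iteration 5: select FPRUX,N (d=59/16, Q=-267/16); attach at lengths (43/32, 75/32); label the merged cluster FNPRUX
  updated: d(FNPRUX,Y)=149/32
iteration 6: select FNPRUX,Y (d=149/32); attach at lengths (149/64, 149/64); label the merged cluster FNPRUXY
final tree: (((((F:1/2,(U:3/2,X:5/2):6):2,P:17/2):87/32,R:53/32):43/32,N:75/32):149/64,Y:149/64)
total length: 1079/32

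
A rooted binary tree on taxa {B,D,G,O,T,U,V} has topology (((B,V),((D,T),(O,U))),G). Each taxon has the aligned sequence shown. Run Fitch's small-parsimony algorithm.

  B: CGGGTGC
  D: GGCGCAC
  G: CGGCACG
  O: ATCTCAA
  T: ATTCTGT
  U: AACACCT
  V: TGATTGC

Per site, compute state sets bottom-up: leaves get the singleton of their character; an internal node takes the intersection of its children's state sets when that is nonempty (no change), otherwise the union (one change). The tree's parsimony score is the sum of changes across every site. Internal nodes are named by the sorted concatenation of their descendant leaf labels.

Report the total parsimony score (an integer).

[col 0] BV: children B:{C}, V:{T} ∪→ {C,T}; cost 1
[col 0] DT: children D:{G}, T:{A} ∪→ {A,G}; cost 1
[col 0] OU: children O:{A}, U:{A} ∩→ {A}; cost 0
[col 0] DOTU: children DT:{A,G}, OU:{A} ∩→ {A}; cost 0
[col 0] BDOTUV: children BV:{C,T}, DOTU:{A} ∪→ {A,C,T}; cost 1
[col 0] BDGOTUV: children BDOTUV:{A,C,T}, G:{C} ∩→ {C}; cost 0
[col 1] BV: children B:{G}, V:{G} ∩→ {G}; cost 0
[col 1] DT: children D:{G}, T:{T} ∪→ {G,T}; cost 1
[col 1] OU: children O:{T}, U:{A} ∪→ {A,T}; cost 1
[col 1] DOTU: children DT:{G,T}, OU:{A,T} ∩→ {T}; cost 0
[col 1] BDOTUV: children BV:{G}, DOTU:{T} ∪→ {G,T}; cost 1
[col 1] BDGOTUV: children BDOTUV:{G,T}, G:{G} ∩→ {G}; cost 0
[col 2] BV: children B:{G}, V:{A} ∪→ {A,G}; cost 1
[col 2] DT: children D:{C}, T:{T} ∪→ {C,T}; cost 1
[col 2] OU: children O:{C}, U:{C} ∩→ {C}; cost 0
[col 2] DOTU: children DT:{C,T}, OU:{C} ∩→ {C}; cost 0
[col 2] BDOTUV: children BV:{A,G}, DOTU:{C} ∪→ {A,C,G}; cost 1
[col 2] BDGOTUV: children BDOTUV:{A,C,G}, G:{G} ∩→ {G}; cost 0
[col 3] BV: children B:{G}, V:{T} ∪→ {G,T}; cost 1
[col 3] DT: children D:{G}, T:{C} ∪→ {C,G}; cost 1
[col 3] OU: children O:{T}, U:{A} ∪→ {A,T}; cost 1
[col 3] DOTU: children DT:{C,G}, OU:{A,T} ∪→ {A,C,G,T}; cost 1
[col 3] BDOTUV: children BV:{G,T}, DOTU:{A,C,G,T} ∩→ {G,T}; cost 0
[col 3] BDGOTUV: children BDOTUV:{G,T}, G:{C} ∪→ {C,G,T}; cost 1
[col 4] BV: children B:{T}, V:{T} ∩→ {T}; cost 0
[col 4] DT: children D:{C}, T:{T} ∪→ {C,T}; cost 1
[col 4] OU: children O:{C}, U:{C} ∩→ {C}; cost 0
[col 4] DOTU: children DT:{C,T}, OU:{C} ∩→ {C}; cost 0
[col 4] BDOTUV: children BV:{T}, DOTU:{C} ∪→ {C,T}; cost 1
[col 4] BDGOTUV: children BDOTUV:{C,T}, G:{A} ∪→ {A,C,T}; cost 1
[col 5] BV: children B:{G}, V:{G} ∩→ {G}; cost 0
[col 5] DT: children D:{A}, T:{G} ∪→ {A,G}; cost 1
[col 5] OU: children O:{A}, U:{C} ∪→ {A,C}; cost 1
[col 5] DOTU: children DT:{A,G}, OU:{A,C} ∩→ {A}; cost 0
[col 5] BDOTUV: children BV:{G}, DOTU:{A} ∪→ {A,G}; cost 1
[col 5] BDGOTUV: children BDOTUV:{A,G}, G:{C} ∪→ {A,C,G}; cost 1
[col 6] BV: children B:{C}, V:{C} ∩→ {C}; cost 0
[col 6] DT: children D:{C}, T:{T} ∪→ {C,T}; cost 1
[col 6] OU: children O:{A}, U:{T} ∪→ {A,T}; cost 1
[col 6] DOTU: children DT:{C,T}, OU:{A,T} ∩→ {T}; cost 0
[col 6] BDOTUV: children BV:{C}, DOTU:{T} ∪→ {C,T}; cost 1
[col 6] BDGOTUV: children BDOTUV:{C,T}, G:{G} ∪→ {C,G,T}; cost 1
per-site changes: [3, 3, 3, 5, 3, 4, 4]; total = 25

25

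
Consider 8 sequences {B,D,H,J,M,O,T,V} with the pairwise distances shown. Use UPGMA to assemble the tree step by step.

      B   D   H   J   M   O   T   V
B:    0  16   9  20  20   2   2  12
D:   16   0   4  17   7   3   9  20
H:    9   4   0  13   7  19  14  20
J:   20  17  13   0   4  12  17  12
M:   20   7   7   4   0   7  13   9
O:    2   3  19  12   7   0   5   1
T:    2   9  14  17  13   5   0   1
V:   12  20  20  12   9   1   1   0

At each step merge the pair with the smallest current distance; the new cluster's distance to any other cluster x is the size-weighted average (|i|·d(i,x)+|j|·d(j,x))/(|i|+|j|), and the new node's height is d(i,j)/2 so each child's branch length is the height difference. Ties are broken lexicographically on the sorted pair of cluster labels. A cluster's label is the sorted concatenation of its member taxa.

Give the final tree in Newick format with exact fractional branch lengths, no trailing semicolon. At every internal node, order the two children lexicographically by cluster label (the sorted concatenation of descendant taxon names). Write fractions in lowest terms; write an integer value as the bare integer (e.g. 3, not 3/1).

(((B:1,T:1):3/2,(O:1/2,V:1/2):2):35/8,((D:2,H:2):7/2,(J:2,M:2):7/2):11/8)

iteration 1: select O,V (d=1); attach at lengths (1/2, 1/2); label the merged cluster OV
  updated: d(B,OV)=7, d(D,OV)=23/2, d(H,OV)=39/2, d(J,OV)=12, d(M,OV)=8, d(OV,T)=3
iteration 2: select B,T (d=2); attach at lengths (1, 1); label the merged cluster BT
  updated: d(BT,D)=25/2, d(BT,H)=23/2, d(BT,J)=37/2, d(BT,M)=33/2, d(BT,OV)=5
iteration 3: select D,H (d=4); attach at lengths (2, 2); label the merged cluster DH
  updated: d(BT,DH)=12, d(DH,J)=15, d(DH,M)=7, d(DH,OV)=31/2
iteration 4: select J,M (d=4); attach at lengths (2, 2); label the merged cluster JM
  updated: d(BT,JM)=35/2, d(DH,JM)=11, d(JM,OV)=10
iteration 5: select BT,OV (d=5); attach at lengths (3/2, 2); label the merged cluster BOTV
  updated: d(BOTV,DH)=55/4, d(BOTV,JM)=55/4
iteration 6: select DH,JM (d=11); attach at lengths (7/2, 7/2); label the merged cluster DHJM
  updated: d(BOTV,DHJM)=55/4
iteration 7: select BOTV,DHJM (d=55/4); attach at lengths (35/8, 11/8); label the merged cluster BDHJMOTV
final tree: (((B:1,T:1):3/2,(O:1/2,V:1/2):2):35/8,((D:2,H:2):7/2,(J:2,M:2):7/2):11/8)
total length: 109/4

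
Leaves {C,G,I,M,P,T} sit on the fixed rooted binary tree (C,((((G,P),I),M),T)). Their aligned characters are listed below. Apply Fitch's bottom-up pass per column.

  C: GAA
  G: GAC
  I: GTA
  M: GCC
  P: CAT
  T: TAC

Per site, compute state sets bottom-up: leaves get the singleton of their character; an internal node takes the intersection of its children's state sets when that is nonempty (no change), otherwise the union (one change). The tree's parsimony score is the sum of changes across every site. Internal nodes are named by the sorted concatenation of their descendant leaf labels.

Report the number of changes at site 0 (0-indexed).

site 0, node GP: G={G} ∪ P={C} → {C,G} (+1)
site 0, node GIP: GP={C,G} ∩ I={G} → {G} (+0)
site 0, node GIMP: GIP={G} ∩ M={G} → {G} (+0)
site 0, node GIMPT: GIMP={G} ∪ T={T} → {G,T} (+1)
site 0, node CGIMPT: C={G} ∩ GIMPT={G,T} → {G} (+0)
site 1, node GP: G={A} ∩ P={A} → {A} (+0)
site 1, node GIP: GP={A} ∪ I={T} → {A,T} (+1)
site 1, node GIMP: GIP={A,T} ∪ M={C} → {A,C,T} (+1)
site 1, node GIMPT: GIMP={A,C,T} ∩ T={A} → {A} (+0)
site 1, node CGIMPT: C={A} ∩ GIMPT={A} → {A} (+0)
site 2, node GP: G={C} ∪ P={T} → {C,T} (+1)
site 2, node GIP: GP={C,T} ∪ I={A} → {A,C,T} (+1)
site 2, node GIMP: GIP={A,C,T} ∩ M={C} → {C} (+0)
site 2, node GIMPT: GIMP={C} ∩ T={C} → {C} (+0)
site 2, node CGIMPT: C={A} ∪ GIMPT={C} → {A,C} (+1)
per-site changes: [2, 2, 3]; total = 7

2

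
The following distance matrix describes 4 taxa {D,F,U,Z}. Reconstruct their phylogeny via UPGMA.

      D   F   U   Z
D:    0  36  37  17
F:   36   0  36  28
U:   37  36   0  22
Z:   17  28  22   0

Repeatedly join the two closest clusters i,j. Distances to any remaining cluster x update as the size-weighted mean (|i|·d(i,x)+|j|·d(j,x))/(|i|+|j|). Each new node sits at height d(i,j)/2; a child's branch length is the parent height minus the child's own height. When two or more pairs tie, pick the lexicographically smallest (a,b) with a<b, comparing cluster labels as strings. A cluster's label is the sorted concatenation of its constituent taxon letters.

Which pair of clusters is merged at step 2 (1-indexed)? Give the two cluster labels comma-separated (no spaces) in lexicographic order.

DZ,U

iteration 1: select D,Z (d=17); attach at lengths (17/2, 17/2); label the merged cluster DZ
  updated: d(DZ,F)=32, d(DZ,U)=59/2
iteration 2: select DZ,U (d=59/2); attach at lengths (25/4, 59/4); label the merged cluster DUZ
  updated: d(DUZ,F)=100/3
iteration 3: select DUZ,F (d=100/3); attach at lengths (23/12, 50/3); label the merged cluster DFUZ
final tree: (((D:17/2,Z:17/2):25/4,U:59/4):23/12,F:50/3)
total length: 679/12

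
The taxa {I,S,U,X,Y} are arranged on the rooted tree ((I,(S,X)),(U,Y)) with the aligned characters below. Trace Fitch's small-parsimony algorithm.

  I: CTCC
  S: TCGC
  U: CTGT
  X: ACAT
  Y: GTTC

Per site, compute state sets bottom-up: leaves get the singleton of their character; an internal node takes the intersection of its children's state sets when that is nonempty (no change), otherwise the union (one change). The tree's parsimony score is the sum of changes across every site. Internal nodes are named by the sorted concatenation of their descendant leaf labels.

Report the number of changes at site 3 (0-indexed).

[col 0] SX: children S:{T}, X:{A} ∪→ {A,T}; cost 1
[col 0] ISX: children I:{C}, SX:{A,T} ∪→ {A,C,T}; cost 1
[col 0] UY: children U:{C}, Y:{G} ∪→ {C,G}; cost 1
[col 0] ISUXY: children ISX:{A,C,T}, UY:{C,G} ∩→ {C}; cost 0
[col 1] SX: children S:{C}, X:{C} ∩→ {C}; cost 0
[col 1] ISX: children I:{T}, SX:{C} ∪→ {C,T}; cost 1
[col 1] UY: children U:{T}, Y:{T} ∩→ {T}; cost 0
[col 1] ISUXY: children ISX:{C,T}, UY:{T} ∩→ {T}; cost 0
[col 2] SX: children S:{G}, X:{A} ∪→ {A,G}; cost 1
[col 2] ISX: children I:{C}, SX:{A,G} ∪→ {A,C,G}; cost 1
[col 2] UY: children U:{G}, Y:{T} ∪→ {G,T}; cost 1
[col 2] ISUXY: children ISX:{A,C,G}, UY:{G,T} ∩→ {G}; cost 0
[col 3] SX: children S:{C}, X:{T} ∪→ {C,T}; cost 1
[col 3] ISX: children I:{C}, SX:{C,T} ∩→ {C}; cost 0
[col 3] UY: children U:{T}, Y:{C} ∪→ {C,T}; cost 1
[col 3] ISUXY: children ISX:{C}, UY:{C,T} ∩→ {C}; cost 0
per-site changes: [3, 1, 3, 2]; total = 9

2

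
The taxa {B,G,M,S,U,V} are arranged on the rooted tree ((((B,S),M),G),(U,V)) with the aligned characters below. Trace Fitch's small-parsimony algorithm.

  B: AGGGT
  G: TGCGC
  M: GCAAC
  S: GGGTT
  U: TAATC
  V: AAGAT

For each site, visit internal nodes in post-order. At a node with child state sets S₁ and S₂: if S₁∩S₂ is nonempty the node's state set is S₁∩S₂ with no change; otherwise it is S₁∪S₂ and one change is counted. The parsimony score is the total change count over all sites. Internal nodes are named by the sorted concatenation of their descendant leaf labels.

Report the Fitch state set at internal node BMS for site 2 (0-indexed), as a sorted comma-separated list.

A,G

site 0, node BS: B={A} ∪ S={G} → {A,G} (+1)
site 0, node BMS: BS={A,G} ∩ M={G} → {G} (+0)
site 0, node BGMS: BMS={G} ∪ G={T} → {G,T} (+1)
site 0, node UV: U={T} ∪ V={A} → {A,T} (+1)
site 0, node BGMSUV: BGMS={G,T} ∩ UV={A,T} → {T} (+0)
site 1, node BS: B={G} ∩ S={G} → {G} (+0)
site 1, node BMS: BS={G} ∪ M={C} → {C,G} (+1)
site 1, node BGMS: BMS={C,G} ∩ G={G} → {G} (+0)
site 1, node UV: U={A} ∩ V={A} → {A} (+0)
site 1, node BGMSUV: BGMS={G} ∪ UV={A} → {A,G} (+1)
site 2, node BS: B={G} ∩ S={G} → {G} (+0)
site 2, node BMS: BS={G} ∪ M={A} → {A,G} (+1)
site 2, node BGMS: BMS={A,G} ∪ G={C} → {A,C,G} (+1)
site 2, node UV: U={A} ∪ V={G} → {A,G} (+1)
site 2, node BGMSUV: BGMS={A,C,G} ∩ UV={A,G} → {A,G} (+0)
site 3, node BS: B={G} ∪ S={T} → {G,T} (+1)
site 3, node BMS: BS={G,T} ∪ M={A} → {A,G,T} (+1)
site 3, node BGMS: BMS={A,G,T} ∩ G={G} → {G} (+0)
site 3, node UV: U={T} ∪ V={A} → {A,T} (+1)
site 3, node BGMSUV: BGMS={G} ∪ UV={A,T} → {A,G,T} (+1)
site 4, node BS: B={T} ∩ S={T} → {T} (+0)
site 4, node BMS: BS={T} ∪ M={C} → {C,T} (+1)
site 4, node BGMS: BMS={C,T} ∩ G={C} → {C} (+0)
site 4, node UV: U={C} ∪ V={T} → {C,T} (+1)
site 4, node BGMSUV: BGMS={C} ∩ UV={C,T} → {C} (+0)
per-site changes: [3, 2, 3, 4, 2]; total = 14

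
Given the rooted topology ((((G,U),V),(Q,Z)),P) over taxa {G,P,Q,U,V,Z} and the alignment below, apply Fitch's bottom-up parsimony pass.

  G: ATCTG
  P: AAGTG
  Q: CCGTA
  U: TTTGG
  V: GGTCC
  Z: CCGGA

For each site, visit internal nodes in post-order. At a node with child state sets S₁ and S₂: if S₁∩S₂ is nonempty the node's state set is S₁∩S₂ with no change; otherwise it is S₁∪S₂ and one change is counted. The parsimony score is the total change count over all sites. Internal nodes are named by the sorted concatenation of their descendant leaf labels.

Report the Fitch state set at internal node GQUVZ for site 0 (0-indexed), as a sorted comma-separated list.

site 0, node GU: G={A} ∪ U={T} → {A,T} (+1)
site 0, node GUV: GU={A,T} ∪ V={G} → {A,G,T} (+1)
site 0, node QZ: Q={C} ∩ Z={C} → {C} (+0)
site 0, node GQUVZ: GUV={A,G,T} ∪ QZ={C} → {A,C,G,T} (+1)
site 0, node GPQUVZ: GQUVZ={A,C,G,T} ∩ P={A} → {A} (+0)
site 1, node GU: G={T} ∩ U={T} → {T} (+0)
site 1, node GUV: GU={T} ∪ V={G} → {G,T} (+1)
site 1, node QZ: Q={C} ∩ Z={C} → {C} (+0)
site 1, node GQUVZ: GUV={G,T} ∪ QZ={C} → {C,G,T} (+1)
site 1, node GPQUVZ: GQUVZ={C,G,T} ∪ P={A} → {A,C,G,T} (+1)
site 2, node GU: G={C} ∪ U={T} → {C,T} (+1)
site 2, node GUV: GU={C,T} ∩ V={T} → {T} (+0)
site 2, node QZ: Q={G} ∩ Z={G} → {G} (+0)
site 2, node GQUVZ: GUV={T} ∪ QZ={G} → {G,T} (+1)
site 2, node GPQUVZ: GQUVZ={G,T} ∩ P={G} → {G} (+0)
site 3, node GU: G={T} ∪ U={G} → {G,T} (+1)
site 3, node GUV: GU={G,T} ∪ V={C} → {C,G,T} (+1)
site 3, node QZ: Q={T} ∪ Z={G} → {G,T} (+1)
site 3, node GQUVZ: GUV={C,G,T} ∩ QZ={G,T} → {G,T} (+0)
site 3, node GPQUVZ: GQUVZ={G,T} ∩ P={T} → {T} (+0)
site 4, node GU: G={G} ∩ U={G} → {G} (+0)
site 4, node GUV: GU={G} ∪ V={C} → {C,G} (+1)
site 4, node QZ: Q={A} ∩ Z={A} → {A} (+0)
site 4, node GQUVZ: GUV={C,G} ∪ QZ={A} → {A,C,G} (+1)
site 4, node GPQUVZ: GQUVZ={A,C,G} ∩ P={G} → {G} (+0)
per-site changes: [3, 3, 2, 3, 2]; total = 13

A,C,G,T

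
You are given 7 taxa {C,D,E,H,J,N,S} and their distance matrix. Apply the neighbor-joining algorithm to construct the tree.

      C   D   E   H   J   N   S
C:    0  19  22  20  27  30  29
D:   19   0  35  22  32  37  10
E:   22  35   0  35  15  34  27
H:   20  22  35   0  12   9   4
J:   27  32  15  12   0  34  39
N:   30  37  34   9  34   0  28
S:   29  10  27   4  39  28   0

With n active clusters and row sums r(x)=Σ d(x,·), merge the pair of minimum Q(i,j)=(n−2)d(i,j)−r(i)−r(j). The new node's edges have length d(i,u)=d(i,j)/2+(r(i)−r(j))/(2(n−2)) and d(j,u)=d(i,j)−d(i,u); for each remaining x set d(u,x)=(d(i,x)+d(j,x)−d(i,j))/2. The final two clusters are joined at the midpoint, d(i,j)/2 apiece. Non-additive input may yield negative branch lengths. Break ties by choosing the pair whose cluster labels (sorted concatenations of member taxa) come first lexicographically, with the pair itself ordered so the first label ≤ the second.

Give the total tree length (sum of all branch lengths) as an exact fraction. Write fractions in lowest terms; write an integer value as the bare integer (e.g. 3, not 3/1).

1. join E+J (d=15, Q=-252) ⇒ EJ; edges |E|=42/5, |J|=33/5
  updated: d(C,EJ)=17, d(D,EJ)=26, d(EJ,H)=16, d(EJ,N)=53/2, d(EJ,S)=51/2
2. join D+S (d=10, Q=-341/2) ⇒ DS; edges |D|=115/16, |S|=45/16
  updated: d(C,DS)=19, d(DS,EJ)=83/4, d(DS,H)=8, d(DS,N)=55/2
3. join H+N (d=9, Q=-119) ⇒ HN; edges |H|=-13/6, |N|=67/6
  updated: d(C,HN)=41/2, d(DS,HN)=53/4, d(EJ,HN)=67/4
4. join C+EJ (d=17, Q=-77) ⇒ CEJ; edges |C|=9, |EJ|=8
  updated: d(CEJ,DS)=91/8, d(CEJ,HN)=81/8
5. join CEJ+DS (d=91/8, Q=-139/4) ⇒ CDEJS; edges |CEJ|=33/8, |DS|=29/4
  updated: d(CDEJS,HN)=6
6. join CDEJS+HN (d=6) ⇒ CDEHJNS; edges |CDEJS|=3, |HN|=3
final tree: (((C:9,(E:42/5,J:33/5):8):33/8,(D:115/16,S:45/16):29/4):3,(H:-13/6,N:67/6):3)
total length: 547/8

547/8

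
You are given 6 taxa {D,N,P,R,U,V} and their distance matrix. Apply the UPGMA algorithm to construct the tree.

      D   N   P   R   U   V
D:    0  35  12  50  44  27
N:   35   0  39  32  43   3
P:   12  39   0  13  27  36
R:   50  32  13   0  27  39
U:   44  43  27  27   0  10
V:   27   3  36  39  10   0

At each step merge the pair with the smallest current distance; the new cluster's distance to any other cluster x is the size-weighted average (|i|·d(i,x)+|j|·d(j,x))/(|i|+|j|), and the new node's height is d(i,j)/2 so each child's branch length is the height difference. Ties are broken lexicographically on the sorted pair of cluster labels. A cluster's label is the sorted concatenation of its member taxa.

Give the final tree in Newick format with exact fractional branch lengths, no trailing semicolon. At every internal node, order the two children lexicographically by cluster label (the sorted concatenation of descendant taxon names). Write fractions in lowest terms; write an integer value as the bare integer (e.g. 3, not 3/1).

(((D:6,P:6):39/4,R:63/4):5/4,((N:3/2,V:3/2):47/4,U:53/4):15/4)

step 1: merge (N,V) at d=3; branch lengths N→3/2, V→3/2; new cluster NV
  updated: d(D,NV)=31, d(NV,P)=75/2, d(NV,R)=71/2, d(NV,U)=53/2
step 2: merge (D,P) at d=12; branch lengths D→6, P→6; new cluster DP
  updated: d(DP,NV)=137/4, d(DP,R)=63/2, d(DP,U)=71/2
step 3: merge (NV,U) at d=53/2; branch lengths NV→47/4, U→53/4; new cluster NUV
  updated: d(DP,NUV)=104/3, d(NUV,R)=98/3
step 4: merge (DP,R) at d=63/2; branch lengths DP→39/4, R→63/4; new cluster DPR
  updated: d(DPR,NUV)=34
step 5: merge (DPR,NUV) at d=34; branch lengths DPR→5/4, NUV→15/4; new cluster DNPRUV
final tree: (((D:6,P:6):39/4,R:63/4):5/4,((N:3/2,V:3/2):47/4,U:53/4):15/4)
total length: 141/2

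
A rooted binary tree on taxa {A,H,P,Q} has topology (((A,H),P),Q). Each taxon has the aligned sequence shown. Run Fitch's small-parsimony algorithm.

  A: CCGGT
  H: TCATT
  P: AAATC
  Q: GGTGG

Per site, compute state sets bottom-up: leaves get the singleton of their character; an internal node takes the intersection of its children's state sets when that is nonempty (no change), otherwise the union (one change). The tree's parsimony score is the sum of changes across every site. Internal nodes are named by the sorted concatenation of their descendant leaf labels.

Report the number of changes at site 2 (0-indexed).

[col 0] AH: children A:{C}, H:{T} ∪→ {C,T}; cost 1
[col 0] AHP: children AH:{C,T}, P:{A} ∪→ {A,C,T}; cost 1
[col 0] AHPQ: children AHP:{A,C,T}, Q:{G} ∪→ {A,C,G,T}; cost 1
[col 1] AH: children A:{C}, H:{C} ∩→ {C}; cost 0
[col 1] AHP: children AH:{C}, P:{A} ∪→ {A,C}; cost 1
[col 1] AHPQ: children AHP:{A,C}, Q:{G} ∪→ {A,C,G}; cost 1
[col 2] AH: children A:{G}, H:{A} ∪→ {A,G}; cost 1
[col 2] AHP: children AH:{A,G}, P:{A} ∩→ {A}; cost 0
[col 2] AHPQ: children AHP:{A}, Q:{T} ∪→ {A,T}; cost 1
[col 3] AH: children A:{G}, H:{T} ∪→ {G,T}; cost 1
[col 3] AHP: children AH:{G,T}, P:{T} ∩→ {T}; cost 0
[col 3] AHPQ: children AHP:{T}, Q:{G} ∪→ {G,T}; cost 1
[col 4] AH: children A:{T}, H:{T} ∩→ {T}; cost 0
[col 4] AHP: children AH:{T}, P:{C} ∪→ {C,T}; cost 1
[col 4] AHPQ: children AHP:{C,T}, Q:{G} ∪→ {C,G,T}; cost 1
per-site changes: [3, 2, 2, 2, 2]; total = 11

2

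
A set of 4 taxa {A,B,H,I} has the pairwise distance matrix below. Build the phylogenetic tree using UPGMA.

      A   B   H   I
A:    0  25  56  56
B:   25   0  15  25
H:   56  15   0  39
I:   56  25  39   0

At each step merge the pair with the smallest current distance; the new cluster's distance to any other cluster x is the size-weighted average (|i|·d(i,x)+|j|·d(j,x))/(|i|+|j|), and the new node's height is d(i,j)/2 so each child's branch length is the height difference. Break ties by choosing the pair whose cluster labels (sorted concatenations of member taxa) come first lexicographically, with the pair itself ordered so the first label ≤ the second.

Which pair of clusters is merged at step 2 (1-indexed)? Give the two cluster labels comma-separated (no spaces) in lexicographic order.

BH,I

iteration 1: select B,H (d=15); attach at lengths (15/2, 15/2); label the merged cluster BH
  updated: d(A,BH)=81/2, d(BH,I)=32
iteration 2: select BH,I (d=32); attach at lengths (17/2, 16); label the merged cluster BHI
  updated: d(A,BHI)=137/3
iteration 3: select A,BHI (d=137/3); attach at lengths (137/6, 41/6); label the merged cluster ABHI
final tree: (A:137/6,((B:15/2,H:15/2):17/2,I:16):41/6)
total length: 415/6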